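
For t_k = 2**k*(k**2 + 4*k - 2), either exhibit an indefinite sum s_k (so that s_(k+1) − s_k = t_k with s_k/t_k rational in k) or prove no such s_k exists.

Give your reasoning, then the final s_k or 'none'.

Step 1: r(k) = 2*(k**2 + 6*k + 3)/(k**2 + 4*k - 2).
A = 2, B = 1, C = k**2 + 4*k - 2.
Solve (2)·f(k+1) − (1)·f(k) = k**2 + 4*k - 2.
deg f ≤ 2 (via 0,0,2).
Match coefficients ⇒ f(k) = (k - 2)*(k + 2).
Certificate R = B(k−1)f/C = (k - 2)*(k + 2)/(k**2 + 4*k - 2) gives s_k = 2**k*(k**2 - 4).
Verify: 2**k*(k**2 + 4*k - 2) matches t_k.

s_k = 2**k*(k**2 - 4)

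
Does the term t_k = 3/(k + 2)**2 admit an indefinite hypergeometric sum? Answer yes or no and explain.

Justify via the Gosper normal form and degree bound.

No; the coefficient equations for f are inconsistent.

r(k) = (k + 2)**2/(k + 3)**2 after simplifying.
Normal form (A,B,C) = (k**2 + 4*k + 4, k**2 + 6*k + 9, 1).
Set up (k**2 + 4*k + 4)·f(k+1) − (k**2 + 4*k + 4)·f(k) − (1) = 0.
Bound: deg f ≤ 0.
Put f(k) = c0: A·f(k+1) − B(k−1)·f(k) − C = -1; need -1 = 0 — inconsistent ⇒ no f, not summable.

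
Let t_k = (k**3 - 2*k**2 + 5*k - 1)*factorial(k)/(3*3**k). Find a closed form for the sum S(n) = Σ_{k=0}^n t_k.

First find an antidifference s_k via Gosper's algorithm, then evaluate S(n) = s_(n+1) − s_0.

r(k) = (k**4 + 2*k**3 + 5*k**2 + 7*k + 3)/(3*(k**3 - 2*k**2 + 5*k - 1)) after simplifying.
Factor: A=k/3 + 1/3; B=1; C=k**3 - 2*k**2 + 5*k - 1.
Need (k/3 + 1/3)·f(k+1) − (1)·f(k) = k**3 - 2*k**2 + 5*k - 1.
Bound: deg f ≤ 2.
Coefficient equations give f(k) = 3*k*(k - 2).
So s_k = (B(k−1)f/C)·t_k = (3*k*(k - 2)/(k**3 - 2*k**2 + 5*k - 1))·t_k = k*(k - 2)*factorial(k)/3**k.
s_(k+1) − s_k = (k**3 - 2*k**2 + 5*k - 1)*factorial(k)/(3*3**k) = t_k.
Σ_(k=0)^n t_k = s_(n+1) − s_(0) = (3**(-n - 1)*(n - 1)*(n + 1)*factorial(n + 1)) − (0), i.e. 3**(-n - 1)*(n - 1)*(n + 1)*factorial(n + 1).

S(n) = 3**(-n - 1)*(n - 1)*(n + 1)*factorial(n + 1)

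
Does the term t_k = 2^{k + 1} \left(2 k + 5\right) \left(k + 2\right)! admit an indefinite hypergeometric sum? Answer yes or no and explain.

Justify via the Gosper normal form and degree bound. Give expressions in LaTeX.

The ratio is 2*(k + 3)*(2*k + 7)/(2*k + 5).
So A=2*k + 6 and B=1, with C=k + 5/2.
Need (2*k + 6)·f(k+1) − (1)·f(k) = k + 5/2.
Degrees (1,0,1) ⇒ d ≤ 0.
A polynomial solution: f(k) = 1/2.
R(k) = B(k−1)·f(k)/C(k) = 1/(2*k + 5); s_k = R·t_k = 2**(k + 1)*factorial(k + 2).
Δs = 2**(k + 1)*(2*k + 5)*factorial(k + 2), as required.

Yes. s_k = 2^{k + 1} \left(k + 2\right)!.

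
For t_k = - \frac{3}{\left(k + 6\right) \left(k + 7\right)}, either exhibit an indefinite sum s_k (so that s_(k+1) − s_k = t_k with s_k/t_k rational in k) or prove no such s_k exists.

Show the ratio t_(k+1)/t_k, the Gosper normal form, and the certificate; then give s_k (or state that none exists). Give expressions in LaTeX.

s_k = - \frac{k}{2 k + 12}

r(k) = (k + 6)/(k + 8) after simplifying.
Factor: A=k + 6; B=k + 8; C=1.
Key eq: (k + 6)·f(k+1) = (k + 7)·f(k) + (1).
Degrees (1,1,0) ⇒ d ≤ 1.
A polynomial solution: f(k) = k/6.
Get s_k = R·t_k = -k/(2*k + 12) with R(k) = B(k−1)f(k)/C(k) = k*(k + 7)/6.
Δs = -3/(k**2 + 13*k + 42), as required.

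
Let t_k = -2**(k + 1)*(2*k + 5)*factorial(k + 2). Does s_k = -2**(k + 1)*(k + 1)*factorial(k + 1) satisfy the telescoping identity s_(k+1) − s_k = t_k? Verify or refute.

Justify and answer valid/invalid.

s_(k+1) = -2**(k + 2)*(k + 2)*factorial(k + 2)
s_(k+1) − s_k = -2**(k + 1)*(2*k**2 + 7*k + 7)*factorial(k + 1)
(s_(k+1) − s_k) − t_k = 2**(k + 1)*(2*k + 3)*factorial(k + 1)

Invalid: residual 2**(k + 1)*(2*k + 3)*factorial(k + 1) ≠ 0.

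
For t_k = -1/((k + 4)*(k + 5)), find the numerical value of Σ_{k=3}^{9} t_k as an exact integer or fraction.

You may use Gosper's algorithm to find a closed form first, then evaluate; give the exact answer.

Σ = -1/14

Compute t_(k+1)/t_k: get (k + 4)/(k + 6).
Gosper form: A/B · C(k+1)/C(k) with A=k + 4, B=k + 6, C=1.
Need (k + 4)·f(k+1) − (k + 5)·f(k) = 1.
Bound: deg f ≤ 1.
A polynomial solution: f(k) = k/4.
Certificate R = B(k−1)f/C = k*(k + 5)/4 gives s_k = -k/(4*k + 16).
Check: Δs_k = -1/(k**2 + 9*k + 20). ✓
Σ_(k=3)^(9) t_k = s_(10) − s_(3) = -5/28 − (-3/28) = -1/14.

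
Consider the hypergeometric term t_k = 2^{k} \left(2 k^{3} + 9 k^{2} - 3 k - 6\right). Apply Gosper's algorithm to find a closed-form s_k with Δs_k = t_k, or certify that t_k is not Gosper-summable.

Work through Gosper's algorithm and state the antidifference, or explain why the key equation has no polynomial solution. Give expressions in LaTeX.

r(k) = 2*(2*k**3 + 15*k**2 + 21*k + 2)/(2*k**3 + 9*k**2 - 3*k - 6) after simplifying.
Normal form (A,B,C) = (2, 1, k**3 + 9*k**2/2 - 3*k/2 - 3).
Solve (2)·f(k+1) − (1)·f(k) = k**3 + 9*k**2/2 - 3*k/2 - 3.
d = 3 from the (0,0,3) case.
Match coefficients ⇒ f(k) = (k - 2)*(k + 1)*(2*k - 1)/2.
Certificate R = B(k−1)f/C = (k - 2)*(k + 1)*(2*k - 1)/(2*k**3 + 9*k**2 - 3*k - 6) gives s_k = 2**k*(2*k**3 - 3*k**2 - 3*k + 2).
s_(k+1) − s_k = 2**k*(2*k**3 + 9*k**2 - 3*k - 6) = t_k.

s_k = 2^{k} \left(2 k^{3} - 3 k^{2} - 3 k + 2\right)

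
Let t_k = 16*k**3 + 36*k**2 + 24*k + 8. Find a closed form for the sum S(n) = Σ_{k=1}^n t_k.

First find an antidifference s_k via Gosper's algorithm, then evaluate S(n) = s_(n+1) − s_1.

t_(k+1)/t_k = (4*k**3 + 21*k**2 + 36*k + 21)/(4*k**3 + 9*k**2 + 6*k + 2).
A = 1, B = 1, C = k**3 + 9*k**2/4 + 3*k/2 + 1/2.
Key eq: (1)·f(k+1) = (1)·f(k) + (k**3 + 9*k**2/4 + 3*k/2 + 1/2).
From deg A=0, deg B=0, deg C=3: d=4.
Match coefficients ⇒ f(k) = k*(2*k**3 + 2*k**2 - k + 1)/8.
Then R = B(k−1)f/C = k*(2*k**3 + 2*k**2 - k + 1)/(2*(4*k**3 + 9*k**2 + 6*k + 2)), so s_k = R(k)·t_k = 2*k*(2*k**3 + 2*k**2 - k + 1).
Δs = 16*k**3 + 36*k**2 + 24*k + 8, as required.
Evaluate: s_(n+1) = 4*n**4 + 20*n**3 + 34*n**2 + 26*n + 8; subtract s_(1) = 8 ⇒ S(n) = 2*n*(2*n**3 + 10*n**2 + 17*n + 13).

S(n) = 2*n*(2*n**3 + 10*n**2 + 17*n + 13)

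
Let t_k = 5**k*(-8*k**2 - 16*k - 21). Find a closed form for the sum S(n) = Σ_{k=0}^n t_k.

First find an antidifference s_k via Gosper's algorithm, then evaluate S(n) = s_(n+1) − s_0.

The ratio is 5*(8*k**2 + 32*k + 45)/(8*k**2 + 16*k + 21).
So A=5 and B=1, with C=k**2 + 2*k + 21/8.
Need (5)·f(k+1) − (1)·f(k) = k**2 + 2*k + 21/8.
From deg A=0, deg B=0, deg C=2: d=2.
Coefficient equations give f(k) = (2*k**2 - k + 4)/8.
Then R = B(k−1)f/C = (2*k**2 - k + 4)/(8*k**2 + 16*k + 21), so s_k = R(k)·t_k = 5**k*(-2*k**2 + k - 4).
Δs = 5**k*(-8*k**2 - 16*k - 21), as required.
Evaluate: s_(n+1) = 5**(n + 1)*(-2*n**2 - 3*n - 5); subtract s_(0) = -4 ⇒ S(n) = -10*5**n*n**2 - 15*5**n*n - 25*5**n + 4.

S(n) = -10*5**n*n**2 - 15*5**n*n - 25*5**n + 4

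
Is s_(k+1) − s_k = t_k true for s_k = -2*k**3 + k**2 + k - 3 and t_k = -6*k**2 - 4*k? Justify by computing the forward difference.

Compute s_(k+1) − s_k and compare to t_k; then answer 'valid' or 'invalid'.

s_(k+1) = k - 2*(k + 1)**3 + (k + 1)**2 - 2
s_(k+1) − s_k = 2*k*(-3*k - 2)
(s_(k+1) − s_k) − t_k = 0

Valid — Δs_k = t_k.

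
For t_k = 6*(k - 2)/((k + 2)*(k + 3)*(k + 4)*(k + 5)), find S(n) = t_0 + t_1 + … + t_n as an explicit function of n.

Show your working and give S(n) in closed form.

The ratio is (k - 1)*(k + 2)/((k - 2)*(k + 6)).
So A=k + 2 and B=k + 6, with C=k - 2.
f must satisfy (k + 2)·f(k+1) − (k + 5)·f(k) = k - 2.
Degrees (1,1,1) ⇒ d ≤ 3.
Match coefficients ⇒ f(k) = -k*(k**2 + 9*k + 62)/72.
Certificate R = B(k−1)f/C = -k*(k + 5)*(k**2 + 9*k + 62)/(72*(k - 2)) gives s_k = k*(-k**2 - 9*k - 62)/(12*(k + 2)*(k + 3)*(k + 4)).
s_(k+1) − s_k = 6*(k - 2)/(k**4 + 14*k**3 + 71*k**2 + 154*k + 120) = t_k.
s_(n+1) = (-n**3 - 12*n**2 - 83*n - 72)/(12*(n**3 + 12*n**2 + 47*n + 60)) and s_(0) = 0, so S(n) = (-n**3 - 12*n**2 - 83*n - 72)/(12*(n**3 + 12*n**2 + 47*n + 60)).

S(n) = (-n**3 - 12*n**2 - 83*n - 72)/(12*(n**3 + 12*n**2 + 47*n + 60))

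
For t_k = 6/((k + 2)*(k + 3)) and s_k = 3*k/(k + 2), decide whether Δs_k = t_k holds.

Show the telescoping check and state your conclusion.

s_(k+1) = 3*(k + 1)/(k + 3)
s_(k+1) − s_k = 6/(k**2 + 5*k + 6)
(s_(k+1) − s_k) − t_k = 0

Valid — Δs_k = t_k.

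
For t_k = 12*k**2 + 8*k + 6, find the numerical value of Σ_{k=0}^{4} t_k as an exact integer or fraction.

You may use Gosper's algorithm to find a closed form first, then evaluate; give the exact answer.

Σ = 470

The ratio is (6*k**2 + 16*k + 13)/(6*k**2 + 4*k + 3).
So A=1 and B=1, with C=k**2 + 2*k/3 + 1/2.
Need (1)·f(k+1) − (1)·f(k) = k**2 + 2*k/3 + 1/2.
deg f ≤ 3 (via 0,0,2).
Match coefficients ⇒ f(k) = k*(2*k**2 - k + 2)/6.
Then R = B(k−1)f/C = k*(2*k**2 - k + 2)/(6*k**2 + 4*k + 3), so s_k = R(k)·t_k = 2*k*(2*k**2 - k + 2).
Check: Δs_k = 12*k**2 + 8*k + 6. ✓
Evaluate s at k=5 and k=0: 470 and 0; difference 470.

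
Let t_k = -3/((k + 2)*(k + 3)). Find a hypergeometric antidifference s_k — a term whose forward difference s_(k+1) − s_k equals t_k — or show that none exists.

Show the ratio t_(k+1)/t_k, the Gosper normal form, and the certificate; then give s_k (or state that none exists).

s_k = -3*k/(2*k + 4)

r(k) = (k + 2)/(k + 4) after simplifying.
Gosper form: A/B · C(k+1)/C(k) with A=k + 2, B=k + 4, C=1.
Key eq: (k + 2)·f(k+1) = (k + 3)·f(k) + (1).
Degrees (1,1,0) ⇒ d ≤ 1.
Match coefficients ⇒ f(k) = k/2.
Then R = B(k−1)f/C = k*(k + 3)/2, so s_k = R(k)·t_k = -3*k/(2*k + 4).
Δs = -3/(k**2 + 5*k + 6), as required.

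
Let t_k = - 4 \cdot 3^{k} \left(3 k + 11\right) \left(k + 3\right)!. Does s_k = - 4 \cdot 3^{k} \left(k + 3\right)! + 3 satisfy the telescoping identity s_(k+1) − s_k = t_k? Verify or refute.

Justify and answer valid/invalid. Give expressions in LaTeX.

Valid — Δs_k = t_k.

s_(k+1) = -4*3**(k + 1)*factorial(k + 4) + 3
s_(k+1) − s_k = -4*3**k*(3*k + 11)*factorial(k + 3)
(s_(k+1) − s_k) − t_k = 0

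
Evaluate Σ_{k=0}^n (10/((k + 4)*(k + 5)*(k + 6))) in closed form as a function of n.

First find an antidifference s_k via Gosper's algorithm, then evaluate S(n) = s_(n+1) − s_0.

Step 1: r(k) = (k + 4)/(k + 7).
Factor: A=k + 4; B=k + 7; C=1.
Set up (k + 4)·f(k+1) − (k + 6)·f(k) − (1) = 0.
d = 2 from the (1,1,0) case.
A polynomial solution: f(k) = k*(k + 9)/40.
Then R = B(k−1)f/C = k*(k + 6)*(k + 9)/40, so s_k = R(k)·t_k = k*(k + 9)/(4*(k + 4)*(k + 5)).
Check: Δs_k = 10/(k**3 + 15*k**2 + 74*k + 120). ✓
Evaluate: s_(n+1) = (n**2 + 11*n + 10)/(4*(n**2 + 11*n + 30)); subtract s_(0) = 0 ⇒ S(n) = (n**2 + 11*n + 10)/(4*(n**2 + 11*n + 30)).

S(n) = (n**2 + 11*n + 10)/(4*(n**2 + 11*n + 30))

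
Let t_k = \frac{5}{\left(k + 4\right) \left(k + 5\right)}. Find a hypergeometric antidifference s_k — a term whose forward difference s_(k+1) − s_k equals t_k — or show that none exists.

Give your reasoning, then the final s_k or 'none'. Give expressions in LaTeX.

The ratio is (k + 4)/(k + 6).
Take A(k)=k + 4, B(k)=k + 6, C(k)=1.
Need (k + 4)·f(k+1) − (k + 5)·f(k) = 1.
deg f ≤ 1 (via 1,1,0).
Solve for f: f(k) = k/4 (degree 1 ≤ 1).
Certificate R = B(k−1)f/C = k*(k + 5)/4 gives s_k = 5*k/(4*(k + 4)).
s_(k+1) − s_k = 5/(k**2 + 9*k + 20) = t_k.

s_k = \frac{5 k}{4 \left(k + 4\right)}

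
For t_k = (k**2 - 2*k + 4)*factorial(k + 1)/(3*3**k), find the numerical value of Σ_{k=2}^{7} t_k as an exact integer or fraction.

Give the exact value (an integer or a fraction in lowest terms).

Σ = 8960/27

Ratio r(k) = (k + 2)*(-2*k + (k + 1)**2 + 2)/(3*(k**2 - 2*k + 4)).
So A=k/3 + 2/3 and B=1, with C=k**2 - 2*k + 4.
Need (k/3 + 2/3)·f(k+1) − (1)·f(k) = k**2 - 2*k + 4.
d = 1 from the (1,0,2) case.
Solve for f: f(k) = 3*(k - 2) (degree 1 ≤ 1).
R(k) = B(k−1)·f(k)/C(k) = 3*(k - 2)/(k**2 - 2*k + 4); s_k = R·t_k = (k - 2)*factorial(k + 1)/3**k.
Check: Δs_k = (k**2 - 2*k + 4)*factorial(k + 1)/(3*3**k). ✓
Σ_(k=2)^(7) t_k = s_(8) − s_(2) = 8960/27 − (0) = 8960/27.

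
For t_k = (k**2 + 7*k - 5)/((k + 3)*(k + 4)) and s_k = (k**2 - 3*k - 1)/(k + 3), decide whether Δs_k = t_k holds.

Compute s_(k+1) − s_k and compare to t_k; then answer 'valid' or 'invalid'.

s_(k+1) = (k**2 - k - 3)/(k + 4)
s_(k+1) − s_k = (k**2 + 7*k - 5)/(k**2 + 7*k + 12)
(s_(k+1) − s_k) − t_k = 0

valid (s_(k+1) − s_k reduces to t_k)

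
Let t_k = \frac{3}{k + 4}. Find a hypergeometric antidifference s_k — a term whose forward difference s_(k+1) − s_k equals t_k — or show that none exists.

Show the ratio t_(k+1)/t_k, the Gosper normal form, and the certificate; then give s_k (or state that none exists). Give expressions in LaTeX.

t_(k+1)/t_k = (k + 4)/(k + 5).
A = k + 4, B = k + 5, C = 1.
Set up (k + 4)·f(k+1) − (k + 4)·f(k) − (1) = 0.
Degrees (1,1,0) ⇒ d ≤ 0.
f = c0 ⇒ A·f(k+1) − B(k−1)·f(k) − C = -1. The system {-1 = 0} is inconsistent; no antidifference.

none (Gosper's algorithm certifies no s_k)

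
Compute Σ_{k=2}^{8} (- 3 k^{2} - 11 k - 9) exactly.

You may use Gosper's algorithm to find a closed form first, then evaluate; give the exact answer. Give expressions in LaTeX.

Ratio r(k) = (3*k**2 + 17*k + 23)/(3*k**2 + 11*k + 9).
Take A(k)=1, B(k)=1, C(k)=k**2 + 11*k/3 + 3.
Solve (1)·f(k+1) − (1)·f(k) = k**2 + 11*k/3 + 3.
d = 3 from the (0,0,2) case.
Solve for f: f(k) = k*(k + 2)**2/3 (degree 3 ≤ 3).
So s_k = (B(k−1)f/C)·t_k = (k*(k + 2)**2/(3*k**2 + 11*k + 9))·t_k = k*(-k**2 - 4*k - 4).
s_(k+1) − s_k = -3*k**2 - 11*k - 9 = t_k.
Evaluate s at k=9 and k=2: -1089 and -32; difference -1057.

Σ = -1057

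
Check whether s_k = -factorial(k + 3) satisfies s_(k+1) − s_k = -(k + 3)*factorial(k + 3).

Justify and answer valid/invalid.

valid (s_(k+1) − s_k reduces to t_k)

s_(k+1) = -factorial(k + 4)
s_(k+1) − s_k = -(k + 3)*factorial(k + 3)
(s_(k+1) − s_k) − t_k = 0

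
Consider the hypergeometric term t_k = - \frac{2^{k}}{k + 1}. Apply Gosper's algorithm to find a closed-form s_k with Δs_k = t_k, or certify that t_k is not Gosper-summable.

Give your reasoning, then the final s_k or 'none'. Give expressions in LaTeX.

Compute t_(k+1)/t_k: get 2*(k + 1)/(k + 2).
Factor: A=2*k + 2; B=k + 2; C=1.
Need (2*k + 2)·f(k+1) − (k + 1)·f(k) = 1.
Degrees (1,1,0) ⇒ d ≤ -1.
deg f ≤ -1 is impossible — no certificate.

none — t_k is not Gosper-summable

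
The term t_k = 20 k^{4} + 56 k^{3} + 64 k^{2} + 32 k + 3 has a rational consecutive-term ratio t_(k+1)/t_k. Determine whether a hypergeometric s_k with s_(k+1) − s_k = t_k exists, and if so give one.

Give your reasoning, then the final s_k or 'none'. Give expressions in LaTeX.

s_k = k \left(4 k^{4} + 4 k^{3} - 2 k - 3\right)

Compute t_(k+1)/t_k: get (20*k**4 + 136*k**3 + 352*k**2 + 408*k + 175)/(20*k**4 + 56*k**3 + 64*k**2 + 32*k + 3).
Gosper form: A/B · C(k+1)/C(k) with A=1, B=1, C=k**4 + 14*k**3/5 + 16*k**2/5 + 8*k/5 + 3/20.
Need (1)·f(k+1) − (1)·f(k) = k**4 + 14*k**3/5 + 16*k**2/5 + 8*k/5 + 3/20.
deg f ≤ 5 (via 0,0,4).
Solve for f: f(k) = k*(4*k**4 + 4*k**3 - 2*k - 3)/20 (degree 5 ≤ 5).
Then R = B(k−1)f/C = k*(4*k**4 + 4*k**3 - 2*k - 3)/(20*k**4 + 56*k**3 + 64*k**2 + 32*k + 3), so s_k = R(k)·t_k = k*(4*k**4 + 4*k**3 - 2*k - 3).
Check: Δs_k = 20*k**4 + 56*k**3 + 64*k**2 + 32*k + 3. ✓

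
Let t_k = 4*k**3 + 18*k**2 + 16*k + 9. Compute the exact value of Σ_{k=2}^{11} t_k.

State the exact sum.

Σ = 27640

r(k) = (4*k**3 + 30*k**2 + 64*k + 47)/(4*k**3 + 18*k**2 + 16*k + 9) after simplifying.
Normal form (A,B,C) = (1, 1, k**3 + 9*k**2/2 + 4*k + 9/4).
Need (1)·f(k+1) − (1)·f(k) = k**3 + 9*k**2/2 + 4*k + 9/4.
d = 4 from the (0,0,3) case.
Coefficient equations give f(k) = k*(k**3 + 4*k**2 + 4)/4.
R(k) = B(k−1)·f(k)/C(k) = k*(k**3 + 4*k**2 + 4)/(4*k**3 + 18*k**2 + 16*k + 9); s_k = R·t_k = k*(k**3 + 4*k**2 + 4).
Check: Δs_k = 4*k**3 + 18*k**2 + 16*k + 9. ✓
Telescoping: Σ = s_(12) − s_(2) = 27696 − (56) = 27640.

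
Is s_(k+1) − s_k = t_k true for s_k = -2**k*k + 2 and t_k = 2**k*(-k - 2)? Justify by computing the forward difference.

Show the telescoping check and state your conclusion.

s_(k+1) = -2*2**k*(k + 1) + 2
s_(k+1) − s_k = 2**k*(-k - 2)
(s_(k+1) − s_k) − t_k = 0

valid; difference matches t_k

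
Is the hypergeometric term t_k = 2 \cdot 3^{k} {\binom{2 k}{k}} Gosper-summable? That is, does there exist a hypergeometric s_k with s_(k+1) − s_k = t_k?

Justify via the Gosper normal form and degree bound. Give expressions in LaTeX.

No — t_k has no hypergeometric antidifference.

r(k) = 6*(2*k + 1)/(k + 1) after simplifying.
Take A(k)=12*k + 6, B(k)=k + 1, C(k)=1.
Key eq: (12*k + 6)·f(k+1) = (k)·f(k) + (1).
Degrees (1,1,0) ⇒ d ≤ -1.
Bound -1 < 0, so the key equation has no polynomial solution.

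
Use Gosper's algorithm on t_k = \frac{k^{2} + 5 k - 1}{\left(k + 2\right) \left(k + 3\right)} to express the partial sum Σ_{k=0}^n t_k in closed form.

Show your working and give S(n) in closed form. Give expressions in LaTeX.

S(n) = \frac{2 n^{2} + n - 1}{2 \left(n + 3\right)}

Compute t_(k+1)/t_k: get (k + 2)*(5*k + (k + 1)**2 + 4)/((k + 4)*(k**2 + 5*k - 1)).
So A=k + 2 and B=k + 4, with C=k**2 + 5*k - 1.
Set up (k + 2)·f(k+1) − (k + 3)·f(k) − (k**2 + 5*k - 1) = 0.
From deg A=1, deg B=1, deg C=2: d=2.
Coefficient equations give f(k) = k*(2*k - 3)/2.
Then R = B(k−1)f/C = k*(k + 3)*(2*k - 3)/(2*(k**2 + 5*k - 1)), so s_k = R(k)·t_k = k*(2*k - 3)/(2*(k + 2)).
Verify: (k**2 + 5*k - 1)/(k**2 + 5*k + 6) matches t_k.
s_(n+1) = (2*n**2 + n - 1)/(2*(n + 3)) and s_(0) = 0, so S(n) = (2*n**2 + n - 1)/(2*(n + 3)).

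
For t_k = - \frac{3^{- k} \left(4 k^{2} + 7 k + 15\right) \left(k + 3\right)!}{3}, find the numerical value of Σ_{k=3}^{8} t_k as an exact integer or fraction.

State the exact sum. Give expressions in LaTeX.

Σ = -68968240/81

r(k) = (k + 4)*(7*k + 4*(k + 1)**2 + 22)/(3*(4*k**2 + 7*k + 15)) after simplifying.
Factor: A=k/3 + 4/3; B=1; C=k**2 + 7*k/4 + 15/4.
f must satisfy (k/3 + 4/3)·f(k+1) − (1)·f(k) = k**2 + 7*k/4 + 15/4.
From deg A=1, deg B=0, deg C=2: d=1.
A polynomial solution: f(k) = 3*(4*k - 1)/4.
Certificate R = B(k−1)f/C = 3*(4*k - 1)/(4*k**2 + 7*k + 15) gives s_k = -(4*k - 1)*factorial(k + 3)/3**k.
Verify: -(4*k**2 + 7*k + 15)*factorial(k + 3)/(3*3**k) matches t_k.
Sum = s_(9) − s_(3); s_(9) = -68992000/81, s_(3) = -880/3 ⇒ -68968240/81.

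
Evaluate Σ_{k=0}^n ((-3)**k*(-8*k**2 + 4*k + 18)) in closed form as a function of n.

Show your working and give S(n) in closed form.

r(k) = 3*(-4*k**2 - 6*k + 7)/(4*k**2 - 2*k - 9) after simplifying.
So A=-3 and B=1, with C=k**2 - k/2 - 9/4.
f must satisfy (-3)·f(k+1) − (1)·f(k) = k**2 - k/2 - 9/4.
From deg A=0, deg B=0, deg C=2: d=2.
Coefficient equations give f(k) = -(2*k**2 - 4*k - 3)/8.
Then R = B(k−1)f/C = -(2*k**2 - 4*k - 3)/(2*(4*k**2 - 2*k - 9)), so s_k = R(k)·t_k = (-3)**k*(2*k**2 - 4*k - 3).
Δs = (-3)**k*(-8*k**2 + 4*k + 18), as required.
Σ_(k=0)^n t_k = s_(n+1) − s_(0) = ((-3)**(n + 1)*(2*n**2 - 5)) − (-3), i.e. -6*(-3)**n*n**2 + 15*(-3)**n + 3.

S(n) = -6*(-3)**n*n**2 + 15*(-3)**n + 3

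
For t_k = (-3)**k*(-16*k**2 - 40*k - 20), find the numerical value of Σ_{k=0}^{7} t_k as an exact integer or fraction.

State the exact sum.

t_(k+1)/t_k = 3*(-4*k**2 - 18*k - 19)/(4*k**2 + 10*k + 5).
A = -3, B = 1, C = k**2 + 5*k/2 + 5/4.
Set up (-3)·f(k+1) − (1)·f(k) − (k**2 + 5*k/2 + 5/4) = 0.
From deg A=0, deg B=0, deg C=2: d=2.
Match coefficients ⇒ f(k) = -(4*k**2 + 4*k - 1)/16.
Then R = B(k−1)f/C = -(4*k**2 + 4*k - 1)/(4*(4*k**2 + 10*k + 5)), so s_k = R(k)·t_k = (-3)**k*(4*k**2 + 4*k - 1).
Check: Δs_k = (-3)**k*(-16*k**2 - 40*k - 20). ✓
Telescoping: Σ = s_(8) − s_(0) = 1883007 − (-1) = 1883008.

Σ = 1883008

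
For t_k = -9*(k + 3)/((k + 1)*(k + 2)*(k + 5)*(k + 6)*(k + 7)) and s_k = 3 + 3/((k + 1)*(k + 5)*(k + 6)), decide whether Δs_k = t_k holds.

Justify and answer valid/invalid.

valid (s_(k+1) − s_k reduces to t_k)

s_(k+1) = 3 + 3/((k + 2)*(k + 6)*(k + 7))
s_(k+1) − s_k = 9*(-k - 3)/(k**5 + 21*k**4 + 163*k**3 + 567*k**2 + 844*k + 420)
(s_(k+1) − s_k) − t_k = 0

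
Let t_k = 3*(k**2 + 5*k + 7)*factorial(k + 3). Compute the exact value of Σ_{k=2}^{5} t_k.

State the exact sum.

r(k) = (k + 4)*(5*k + (k + 1)**2 + 12)/(k**2 + 5*k + 7) after simplifying.
So A=k + 4 and B=1, with C=k**2 + 5*k + 7.
Key eq: (k + 4)·f(k+1) = (1)·f(k) + (k**2 + 5*k + 7).
Degrees (1,0,2) ⇒ d ≤ 1.
Coefficient equations give f(k) = k + 1.
Then R = B(k−1)f/C = (k + 1)/(k**2 + 5*k + 7), so s_k = R(k)·t_k = 3*(k + 1)*factorial(k + 3).
s_(k+1) − s_k = 3*(k**2 + 5*k + 7)*factorial(k + 3) = t_k.
Σ_(k=2)^(5) t_k = s_(6) − s_(2) = 7620480 − (1080) = 7619400.

Σ = 7619400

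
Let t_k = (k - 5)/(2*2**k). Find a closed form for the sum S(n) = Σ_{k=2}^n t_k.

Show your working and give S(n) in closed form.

Ratio r(k) = (k - 4)/(2*(k - 5)).
So A=1/2 and B=1, with C=k - 5.
Set up (1/2)·f(k+1) − (1)·f(k) − (k - 5) = 0.
Bound: deg f ≤ 1.
Coefficient equations give f(k) = -2*(k - 4).
So s_k = (B(k−1)f/C)·t_k = (-2*(k - 4)/(k - 5))·t_k = (4 - k)/2**k.
Verify: (k - 5)/(2*2**k) matches t_k.
s_(n+1) = 2**(-n - 1)*(3 - n) and s_(2) = 1/2, so S(n) = 2**(-n - 1)*(-2**n - n + 3).

S(n) = 2**(-n - 1)*(-2**n - n + 3)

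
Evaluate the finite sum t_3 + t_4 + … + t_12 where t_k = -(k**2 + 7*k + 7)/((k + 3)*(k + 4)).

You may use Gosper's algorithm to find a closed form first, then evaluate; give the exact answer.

Ratio r(k) = (k + 3)*(7*k + (k + 1)**2 + 14)/((k + 5)*(k**2 + 7*k + 7)).
Factor: A=k + 3; B=k + 5; C=k**2 + 7*k + 7.
Solve (k + 3)·f(k+1) − (k + 4)·f(k) = k**2 + 7*k + 7.
Degrees (1,1,2) ⇒ d ≤ 2.
A polynomial solution: f(k) = k*(3*k + 4)/3.
Then R = B(k−1)f/C = k*(k + 4)*(3*k + 4)/(3*(k**2 + 7*k + 7)), so s_k = R(k)·t_k = k*(-3*k - 4)/(3*(k + 3)).
Check: Δs_k = (-k**2 - 7*k - 7)/(k**2 + 7*k + 12). ✓
Σ_(k=3)^(12) t_k = s_(13) − s_(3) = -559/48 − (-13/6) = -455/48.

Σ = -455/48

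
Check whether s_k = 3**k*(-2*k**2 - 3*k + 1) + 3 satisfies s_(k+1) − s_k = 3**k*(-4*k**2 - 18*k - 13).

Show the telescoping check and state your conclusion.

valid (s_(k+1) − s_k reduces to t_k)

s_(k+1) = -3*3**k*(3*k + 2*(k + 1)**2 + 2) + 3
s_(k+1) − s_k = 3**k*(-4*k**2 - 18*k - 13)
(s_(k+1) − s_k) − t_k = 0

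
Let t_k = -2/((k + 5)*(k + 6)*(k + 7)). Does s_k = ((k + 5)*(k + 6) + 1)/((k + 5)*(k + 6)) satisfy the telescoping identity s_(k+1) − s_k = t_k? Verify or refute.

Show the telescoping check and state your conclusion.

s_(k+1) = ((k + 6)*(k + 7) + 1)/((k + 6)*(k + 7))
s_(k+1) − s_k = -2/(k**3 + 18*k**2 + 107*k + 210)
(s_(k+1) − s_k) − t_k = 0

Valid — Δs_k = t_k.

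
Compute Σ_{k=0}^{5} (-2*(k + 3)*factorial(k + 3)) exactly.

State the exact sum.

Step 1: r(k) = (k + 4)**2/(k + 3).
Gosper form: A/B · C(k+1)/C(k) with A=k + 4, B=1, C=k + 3.
Solve (k + 4)·f(k+1) − (1)·f(k) = k + 3.
d = 0 from the (1,0,1) case.
Solve for f: f(k) = 1 (degree 0 ≤ 0).
R(k) = B(k−1)·f(k)/C(k) = 1/(k + 3); s_k = R·t_k = -2*factorial(k + 3).
Verify: -2*(k + 3)*factorial(k + 3) matches t_k.
Sum = s_(6) − s_(0); s_(6) = -725760, s_(0) = -12 ⇒ -725748.

Σ = -725748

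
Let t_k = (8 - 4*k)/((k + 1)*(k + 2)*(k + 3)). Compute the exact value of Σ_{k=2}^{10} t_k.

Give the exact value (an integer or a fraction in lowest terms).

Ratio r(k) = (k - 1)*(k + 1)/((k - 2)*(k + 4)).
Factor: A=k + 1; B=k + 4; C=k - 2.
Set up (k + 1)·f(k+1) − (k + 3)·f(k) − (k - 2) = 0.
From deg A=1, deg B=1, deg C=1: d=2.
Match coefficients ⇒ f(k) = -k*(k + 7)/4.
Get s_k = R·t_k = k*(k + 7)/((k + 1)*(k + 2)) with R(k) = B(k−1)f(k)/C(k) = -k*(k + 3)*(k + 7)/(4*(k - 2)).
Verify: 4*(2 - k)/(k**3 + 6*k**2 + 11*k + 6) matches t_k.
Sum = s_(11) − s_(2); s_(11) = 33/26, s_(2) = 3/2 ⇒ -3/13.

Σ = -3/13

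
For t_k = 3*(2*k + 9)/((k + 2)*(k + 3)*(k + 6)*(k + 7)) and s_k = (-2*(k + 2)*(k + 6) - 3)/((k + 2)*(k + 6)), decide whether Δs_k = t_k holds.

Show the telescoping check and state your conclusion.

s_(k+1) = (-2*(k + 3)*(k + 7) - 3)/((k + 3)*(k + 7))
s_(k+1) − s_k = 3*(2*k + 9)/(k**4 + 18*k**3 + 113*k**2 + 288*k + 252)
(s_(k+1) − s_k) − t_k = 0

valid; difference matches t_k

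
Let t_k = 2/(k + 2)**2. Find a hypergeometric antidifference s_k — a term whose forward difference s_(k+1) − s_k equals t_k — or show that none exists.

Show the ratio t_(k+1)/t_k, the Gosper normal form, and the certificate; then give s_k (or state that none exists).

none — t_k is not Gosper-summable

Compute t_(k+1)/t_k: get (k + 2)**2/(k + 3)**2.
Take A(k)=k**2 + 4*k + 4, B(k)=k**2 + 6*k + 9, C(k)=1.
Need (k**2 + 4*k + 4)·f(k+1) − (k**2 + 4*k + 4)·f(k) = 1.
Bound: deg f ≤ 0.
Put f(k) = c0: A·f(k+1) − B(k−1)·f(k) − C = -1; need -1 = 0 — inconsistent ⇒ no f, not summable.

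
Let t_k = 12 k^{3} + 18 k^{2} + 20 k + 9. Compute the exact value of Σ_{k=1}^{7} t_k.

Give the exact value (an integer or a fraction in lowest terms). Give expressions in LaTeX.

r(k) = (12*k**3 + 54*k**2 + 92*k + 59)/(12*k**3 + 18*k**2 + 20*k + 9) after simplifying.
Take A(k)=1, B(k)=1, C(k)=k**3 + 3*k**2/2 + 5*k/3 + 3/4.
Solve (1)·f(k+1) − (1)·f(k) = k**3 + 3*k**2/2 + 5*k/3 + 3/4.
deg f ≤ 4 (via 0,0,3).
A polynomial solution: f(k) = k*(3*k**3 + 4*k + 2)/12.
Get s_k = R·t_k = k*(3*k**3 + 4*k + 2) with R(k) = B(k−1)f(k)/C(k) = k*(3*k**3 + 4*k + 2)/(12*k**3 + 18*k**2 + 20*k + 9).
Δs = 12*k**3 + 18*k**2 + 20*k + 9, as required.
Sum = s_(8) − s_(1); s_(8) = 12560, s_(1) = 9 ⇒ 12551.

Σ = 12551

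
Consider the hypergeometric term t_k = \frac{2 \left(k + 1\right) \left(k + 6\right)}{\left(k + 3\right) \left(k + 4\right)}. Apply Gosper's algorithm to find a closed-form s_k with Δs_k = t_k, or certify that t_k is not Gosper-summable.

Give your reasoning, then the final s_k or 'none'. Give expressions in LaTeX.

s_k = \frac{2 k \left(k + 1\right)}{k + 3}

Ratio r(k) = (k + 2)*(k + 3)*(k + 7)/((k + 1)*(k + 5)*(k + 6)).
So A=k + 3 and B=k + 5, with C=k**2 + 7*k + 6.
Set up (k + 3)·f(k+1) − (k + 4)·f(k) − (k**2 + 7*k + 6) = 0.
From deg A=1, deg B=1, deg C=2: d=2.
Solve for f: f(k) = k*(k + 1) (degree 2 ≤ 2).
Then R = B(k−1)f/C = k*(k + 4)/(k + 6), so s_k = R(k)·t_k = 2*k*(k + 1)/(k + 3).
Verify: 2*(k**2 + 7*k + 6)/(k**2 + 7*k + 12) matches t_k.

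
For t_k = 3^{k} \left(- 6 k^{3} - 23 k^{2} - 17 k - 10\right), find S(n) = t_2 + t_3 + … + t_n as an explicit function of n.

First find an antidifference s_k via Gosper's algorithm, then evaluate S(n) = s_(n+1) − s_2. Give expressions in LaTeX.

S(n) = - 9 \cdot 3^{n} n^{3} - 21 \cdot 3^{n} n^{2} - 18 \cdot 3^{n} n - 12 \cdot 3^{n} + 180

t_(k+1)/t_k = 3*(6*k**3 + 41*k**2 + 81*k + 56)/(6*k**3 + 23*k**2 + 17*k + 10).
A = 3, B = 1, C = k**3 + 23*k**2/6 + 17*k/6 + 5/3.
Set up (3)·f(k+1) − (1)·f(k) − (k**3 + 23*k**2/6 + 17*k/6 + 5/3) = 0.
deg f ≤ 3 (via 0,0,3).
Solve for f: f(k) = (3*k**3 - 2*k**2 + k + 2)/6 (degree 3 ≤ 3).
Certificate R = B(k−1)f/C = (3*k**3 - 2*k**2 + k + 2)/(6*k**3 + 23*k**2 + 17*k + 10) gives s_k = 3**k*(-3*k**3 + 2*k**2 - k - 2).
s_(k+1) − s_k = 3**k*(-6*k**3 - 23*k**2 - 17*k - 10) = t_k.
Evaluate: s_(n+1) = 3**(n + 1)*(-3*n**3 - 7*n**2 - 6*n - 4); subtract s_(2) = -180 ⇒ S(n) = -9*3**n*n**3 - 21*3**n*n**2 - 18*3**n*n - 12*3**n + 180.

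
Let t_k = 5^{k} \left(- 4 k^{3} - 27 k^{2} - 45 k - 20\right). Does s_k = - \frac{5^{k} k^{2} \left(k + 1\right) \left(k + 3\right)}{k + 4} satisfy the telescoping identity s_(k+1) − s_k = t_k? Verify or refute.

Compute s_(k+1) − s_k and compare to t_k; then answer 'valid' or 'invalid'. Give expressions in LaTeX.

Invalid: residual \frac{5^{k} \left(12 k^{4} + 126 k^{3} + 450 k^{2} + 600 k + 240\right)}{k^{2} + 9 k + 20} ≠ 0.

s_(k+1) = -5**(k + 1)*(k + 1)**2*(k + 2)*(k + 4)/(k + 5)
s_(k+1) − s_k = 5**k*(k + 1)*(k**2*(k + 3)*(k + 5) - 5*(k + 1)*(k + 2)*(k + 4)**2)/((k + 4)*(k + 5))
(s_(k+1) − s_k) − t_k = 5**k*(12*k**4 + 126*k**3 + 450*k**2 + 600*k + 240)/(k**2 + 9*k + 20)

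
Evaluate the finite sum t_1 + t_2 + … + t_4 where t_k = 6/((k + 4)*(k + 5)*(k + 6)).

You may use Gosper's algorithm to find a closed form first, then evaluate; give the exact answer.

t_(k+1)/t_k = (k + 4)/(k + 7).
Factor: A=k + 4; B=k + 7; C=1.
Set up (k + 4)·f(k+1) − (k + 6)·f(k) − (1) = 0.
From deg A=1, deg B=1, deg C=0: d=2.
Solving with deg f ≤ 2: f(k) = k*(k + 9)/40.
Then R = B(k−1)f/C = k*(k + 6)*(k + 9)/40, so s_k = R(k)·t_k = 3*k*(k + 9)/(20*(k + 4)*(k + 5)).
Δs = 6/(k**3 + 15*k**2 + 74*k + 120), as required.
Evaluate s at k=5 and k=1: 7/60 and 1/20; difference 1/15.

Σ = 1/15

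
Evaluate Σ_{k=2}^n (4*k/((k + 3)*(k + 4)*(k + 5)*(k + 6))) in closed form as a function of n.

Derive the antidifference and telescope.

S(n) = (n**3 + 15*n**2 + 4*n - 20)/(35*(n**3 + 15*n**2 + 74*n + 120))

The ratio is (k + 1)*(k + 3)/(k*(k + 7)).
Factor: A=k + 3; B=k + 7; C=k.
Need (k + 3)·f(k+1) − (k + 6)·f(k) = k.
Bound: deg f ≤ 3.
A polynomial solution: f(k) = k*(k - 1)*(k + 13)/120.
So s_k = (B(k−1)f/C)·t_k = ((k - 1)*(k + 6)*(k + 13)/120)·t_k = k*(k**2 + 12*k - 13)/(30*(k + 3)*(k + 4)*(k + 5)).
Check: Δs_k = 4*k/(k**4 + 18*k**3 + 119*k**2 + 342*k + 360). ✓
Evaluate: s_(n+1) = n*(n**2 + 15*n + 14)/(30*(n**3 + 15*n**2 + 74*n + 120)); subtract s_(2) = 1/210 ⇒ S(n) = (n**3 + 15*n**2 + 4*n - 20)/(35*(n**3 + 15*n**2 + 74*n + 120)).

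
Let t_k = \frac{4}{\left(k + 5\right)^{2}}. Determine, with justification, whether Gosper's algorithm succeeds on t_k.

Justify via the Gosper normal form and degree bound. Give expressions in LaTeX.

No. Not Gosper-summable.

Step 1: r(k) = (k + 5)**2/(k + 6)**2.
Factor: A=k**2 + 10*k + 25; B=k**2 + 12*k + 36; C=1.
f must satisfy (k**2 + 10*k + 25)·f(k+1) − (k**2 + 10*k + 25)·f(k) = 1.
d = 0 from the (2,2,0) case.
Generic f = c0 gives residual -1; -1 = 0 cannot hold, so t_k is not Gosper-summable.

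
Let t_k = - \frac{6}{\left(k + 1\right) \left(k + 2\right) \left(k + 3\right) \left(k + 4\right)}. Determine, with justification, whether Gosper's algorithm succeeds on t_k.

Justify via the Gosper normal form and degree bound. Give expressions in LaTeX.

Step 1: r(k) = (k + 1)/(k + 5).
Normal form (A,B,C) = (k + 1, k + 5, 1).
Set up (k + 1)·f(k+1) − (k + 4)·f(k) − (1) = 0.
Bound: deg f ≤ 3.
Match coefficients ⇒ f(k) = k*(k**2 + 6*k + 11)/18.
So s_k = (B(k−1)f/C)·t_k = (k*(k + 4)*(k**2 + 6*k + 11)/18)·t_k = k*(-k**2 - 6*k - 11)/(3*(k + 1)*(k + 2)*(k + 3)).
Check: Δs_k = -6/(k**4 + 10*k**3 + 35*k**2 + 50*k + 24). ✓

Yes. s_k = \frac{k \left(- k^{2} - 6 k - 11\right)}{3 \left(k + 1\right) \left(k + 2\right) \left(k + 3\right)}.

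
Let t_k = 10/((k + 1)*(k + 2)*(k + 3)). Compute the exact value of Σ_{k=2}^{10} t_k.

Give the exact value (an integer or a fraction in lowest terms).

t_(k+1)/t_k = (k + 1)/(k + 4).
Normal form (A,B,C) = (k + 1, k + 4, 1).
Set up (k + 1)·f(k+1) − (k + 3)·f(k) − (1) = 0.
Bound: deg f ≤ 2.
Match coefficients ⇒ f(k) = k*(k + 3)/4.
Certificate R = B(k−1)f/C = k*(k + 3)**2/4 gives s_k = 5*k*(k + 3)/(2*(k + 1)*(k + 2)).
Δs = 10/(k**3 + 6*k**2 + 11*k + 6), as required.
Sum = s_(11) − s_(2); s_(11) = 385/156, s_(2) = 25/12 ⇒ 5/13.

Σ = 5/13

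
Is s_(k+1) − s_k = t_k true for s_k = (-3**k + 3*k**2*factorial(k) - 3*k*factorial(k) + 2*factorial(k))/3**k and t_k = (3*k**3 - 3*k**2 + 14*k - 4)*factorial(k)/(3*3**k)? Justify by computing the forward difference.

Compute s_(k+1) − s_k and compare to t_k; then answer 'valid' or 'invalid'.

valid; difference matches t_k

s_(k+1) = (-3*3**k + 3*k**3*factorial(k) + 6*k**2*factorial(k) + 5*k*factorial(k) + 2*factorial(k))/(3*3**k)
s_(k+1) − s_k = (3*k**3 - 3*k**2 + 14*k - 4)*factorial(k)/(3*3**k)
(s_(k+1) − s_k) − t_k = 0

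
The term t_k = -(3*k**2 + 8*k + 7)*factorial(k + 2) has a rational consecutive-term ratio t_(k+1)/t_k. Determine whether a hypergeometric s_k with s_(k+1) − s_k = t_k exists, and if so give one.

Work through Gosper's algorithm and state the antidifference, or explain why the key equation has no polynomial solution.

Ratio r(k) = (k + 3)*(8*k + 3*(k + 1)**2 + 15)/(3*k**2 + 8*k + 7).
Take A(k)=k + 3, B(k)=1, C(k)=k**2 + 8*k/3 + 7/3.
f must satisfy (k + 3)·f(k+1) − (1)·f(k) = k**2 + 8*k/3 + 7/3.
deg f ≤ 1 (via 1,0,2).
Solving with deg f ≤ 1: f(k) = (3*k - 1)/3.
Certificate R = B(k−1)f/C = (3*k - 1)/(3*k**2 + 8*k + 7) gives s_k = -(3*k - 1)*factorial(k + 2).
Verify: -(3*k**2 + 8*k + 7)*factorial(k + 2) matches t_k.

s_k = -(3*k - 1)*factorial(k + 2)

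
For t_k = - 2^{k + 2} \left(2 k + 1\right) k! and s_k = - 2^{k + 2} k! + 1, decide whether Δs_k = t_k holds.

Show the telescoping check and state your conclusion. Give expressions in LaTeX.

Valid — Δs_k = t_k.

s_(k+1) = -2**(k + 3)*factorial(k + 1) + 1
s_(k+1) − s_k = -2**(k + 2)*(2*k + 1)*factorial(k)
(s_(k+1) − s_k) − t_k = 0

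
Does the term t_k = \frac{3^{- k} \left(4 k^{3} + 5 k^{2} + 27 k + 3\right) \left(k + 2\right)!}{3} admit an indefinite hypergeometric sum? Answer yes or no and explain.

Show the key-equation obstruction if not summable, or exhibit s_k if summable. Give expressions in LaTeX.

Yes. s_k = 3^{- k} \left(4 k^{2} - 3 k + 2\right) \left(k + 2\right)!.

The ratio is (4*k**4 + 29*k**3 + 100*k**2 + 186*k + 117)/(3*(4*k**3 + 5*k**2 + 27*k + 3)).
Take A(k)=k/3 + 1, B(k)=1, C(k)=k**3 + 5*k**2/4 + 27*k/4 + 3/4.
Need (k/3 + 1)·f(k+1) − (1)·f(k) = k**3 + 5*k**2/4 + 27*k/4 + 3/4.
From deg A=1, deg B=0, deg C=3: d=2.
Match coefficients ⇒ f(k) = 3*(4*k**2 - 3*k + 2)/4.
R(k) = B(k−1)·f(k)/C(k) = 3*(4*k**2 - 3*k + 2)/(4*k**3 + 5*k**2 + 27*k + 3); s_k = R·t_k = (4*k**2 - 3*k + 2)*factorial(k + 2)/3**k.
Δs = (4*k**3 + 5*k**2 + 27*k + 3)*factorial(k + 2)/(3*3**k), as required.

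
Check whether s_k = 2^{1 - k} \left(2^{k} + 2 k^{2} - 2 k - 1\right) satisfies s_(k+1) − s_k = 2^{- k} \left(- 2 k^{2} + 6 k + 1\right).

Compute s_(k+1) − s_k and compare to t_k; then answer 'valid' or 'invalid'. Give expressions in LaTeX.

s_(k+1) = (2**(k + 1) + 2*k**2 + 2*k - 1)/2**k
s_(k+1) − s_k = (-2*k**2 + 6*k + 1)/2**k
(s_(k+1) − s_k) − t_k = 0

valid; difference matches t_k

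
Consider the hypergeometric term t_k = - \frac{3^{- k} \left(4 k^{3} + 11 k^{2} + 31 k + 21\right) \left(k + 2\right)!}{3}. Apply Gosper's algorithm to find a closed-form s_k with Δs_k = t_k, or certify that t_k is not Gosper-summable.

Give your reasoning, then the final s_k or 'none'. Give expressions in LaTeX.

r(k) = (4*k**4 + 35*k**3 + 134*k**2 + 262*k + 201)/(3*(4*k**3 + 11*k**2 + 31*k + 21)) after simplifying.
Gosper form: A/B · C(k+1)/C(k) with A=k/3 + 1, B=1, C=k**3 + 11*k**2/4 + 31*k/4 + 21/4.
Need (k/3 + 1)·f(k+1) − (1)·f(k) = k**3 + 11*k**2/4 + 31*k/4 + 21/4.
From deg A=1, deg B=0, deg C=3: d=2.
Match coefficients ⇒ f(k) = 3*k*(4*k + 3)/4.
Get s_k = R·t_k = -k*(4*k + 3)*factorial(k + 2)/3**k with R(k) = B(k−1)f(k)/C(k) = 3*k*(4*k + 3)/(4*k**3 + 11*k**2 + 31*k + 21).
Check: Δs_k = -(4*k**3 + 11*k**2 + 31*k + 21)*factorial(k + 2)/(3*3**k). ✓

s_k = - 3^{- k} k \left(4 k + 3\right) \left(k + 2\right)!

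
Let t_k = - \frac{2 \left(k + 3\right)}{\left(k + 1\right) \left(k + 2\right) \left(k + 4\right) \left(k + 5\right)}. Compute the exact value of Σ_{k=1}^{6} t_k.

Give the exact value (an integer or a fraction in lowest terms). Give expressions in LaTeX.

Compute t_(k+1)/t_k: get (k + 1)*(k + 4)**2/((k + 3)**2*(k + 6)).
So A=k + 1 and B=k + 6, with C=k**2 + 6*k + 9.
Key eq: (k + 1)·f(k+1) = (k + 5)·f(k) + (k**2 + 6*k + 9).
deg f ≤ 4 (via 1,1,2).
Coefficient equations give f(k) = k*(k + 2)*(k + 3)*(k + 5)/8.
So s_k = (B(k−1)f/C)·t_k = (k*(k + 2)*(k + 5)**2/(8*(k + 3)))·t_k = k*(-k - 5)/(4*(k**2 + 5*k + 4)).
Verify: 2*(-k - 3)/(k**4 + 12*k**3 + 49*k**2 + 78*k + 40) matches t_k.
Telescoping: Σ = s_(7) − s_(1) = -21/88 − (-3/20) = -39/440.

Σ = -39/440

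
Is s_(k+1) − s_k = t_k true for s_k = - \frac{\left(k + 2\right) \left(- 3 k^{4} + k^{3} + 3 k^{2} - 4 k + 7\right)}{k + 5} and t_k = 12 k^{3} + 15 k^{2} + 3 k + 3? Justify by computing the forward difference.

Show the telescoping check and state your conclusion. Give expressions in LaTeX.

s_(k+1) = (3*k**5 + 20*k**4 + 45*k**3 + 43*k**2 + 17*k - 12)/(k + 6)
s_(k+1) − s_k = 3*(4*k**5 + 40*k**4 + 100*k**3 + 81*k**2 + 27*k + 8)/(k**2 + 11*k + 30)
(s_(k+1) − s_k) − t_k = 3*(-9*k**4 - 76*k**3 - 81*k**2 - 14*k - 22)/(k**2 + 11*k + 30)

Invalid: residual \frac{3 \left(- 9 k^{4} - 76 k^{3} - 81 k^{2} - 14 k - 22\right)}{k^{2} + 11 k + 30} ≠ 0.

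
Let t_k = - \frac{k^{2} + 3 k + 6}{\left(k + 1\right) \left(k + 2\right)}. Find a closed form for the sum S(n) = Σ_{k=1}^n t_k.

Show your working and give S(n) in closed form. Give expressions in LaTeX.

S(n) = \frac{n \left(- n - 4\right)}{n + 2}

The ratio is (k + 1)*(3*k + (k + 1)**2 + 9)/((k + 3)*(k**2 + 3*k + 6)).
Take A(k)=k + 1, B(k)=k + 3, C(k)=k**2 + 3*k + 6.
Set up (k + 1)·f(k+1) − (k + 2)·f(k) − (k**2 + 3*k + 6) = 0.
Bound: deg f ≤ 2.
Coefficient equations give f(k) = k*(k + 5).
Certificate R = B(k−1)f/C = k*(k + 2)*(k + 5)/(k**2 + 3*k + 6) gives s_k = k*(-k - 5)/(k + 1).
Check: Δs_k = (-k**2 - 3*k - 6)/(k**2 + 3*k + 2). ✓
Telescope: S(n) = s_(n+1) − s_(1) = (-n**2 - 7*n - 6)/(n + 2) − (-3) = n*(-n - 4)/(n + 2).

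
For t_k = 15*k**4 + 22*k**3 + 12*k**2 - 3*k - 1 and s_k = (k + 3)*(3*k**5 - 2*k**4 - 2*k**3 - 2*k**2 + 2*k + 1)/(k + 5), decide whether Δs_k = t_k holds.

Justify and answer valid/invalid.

Invalid: residual 2*(-12*k**5 - 99*k**4 - 124*k**3 - 59*k**2 + 18*k + 6)/(k**2 + 11*k + 30) ≠ 0.

s_(k+1) = k*(3*k**5 + 25*k**4 + 72*k**3 + 90*k**2 + 39*k - 4)/(k + 6)
s_(k+1) − s_k = (15*k**6 + 163*k**5 + 506*k**4 + 541*k**3 + 208*k**2 - 65*k - 18)/(k**2 + 11*k + 30)
(s_(k+1) − s_k) − t_k = 2*(-12*k**5 - 99*k**4 - 124*k**3 - 59*k**2 + 18*k + 6)/(k**2 + 11*k + 30)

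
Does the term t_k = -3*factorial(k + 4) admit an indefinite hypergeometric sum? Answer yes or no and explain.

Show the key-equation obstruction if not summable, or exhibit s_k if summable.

No — negative degree bound, so no certificate f.

Compute t_(k+1)/t_k: get k + 5.
Normal form (A,B,C) = (k + 5, 1, 1).
Need (k + 5)·f(k+1) − (1)·f(k) = 1.
From deg A=1, deg B=0, deg C=0: d=-1.
deg f ≤ -1 is impossible — no certificate.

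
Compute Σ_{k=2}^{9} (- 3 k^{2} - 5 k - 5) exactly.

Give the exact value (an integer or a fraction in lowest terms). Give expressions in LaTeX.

Σ = -1112

r(k) = (3*k**2 + 11*k + 13)/(3*k**2 + 5*k + 5) after simplifying.
Factor: A=1; B=1; C=k**2 + 5*k/3 + 5/3.
Set up (1)·f(k+1) − (1)·f(k) − (k**2 + 5*k/3 + 5/3) = 0.
From deg A=0, deg B=0, deg C=2: d=3.
Solve for f: f(k) = k*(k**2 + k + 3)/3 (degree 3 ≤ 3).
Get s_k = R·t_k = k*(-k**2 - k - 3) with R(k) = B(k−1)f(k)/C(k) = k*(k**2 + k + 3)/(3*k**2 + 5*k + 5).
Verify: -3*k**2 - 5*k - 5 matches t_k.
Evaluate s at k=10 and k=2: -1130 and -18; difference -1112.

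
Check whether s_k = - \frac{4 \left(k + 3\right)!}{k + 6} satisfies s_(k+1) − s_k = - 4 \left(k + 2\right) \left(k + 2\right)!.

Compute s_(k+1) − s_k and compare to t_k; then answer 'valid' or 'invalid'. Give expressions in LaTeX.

Invalid: residual \frac{12 \left(k^{2} + 8 k + 11\right) \left(k + 2\right)!}{\left(k + 6\right) \left(k + 7\right)} ≠ 0.

s_(k+1) = -4*factorial(k + 4)/(k + 7)
s_(k+1) − s_k = -4*(k**2 + 9*k + 17)*factorial(k + 3)/((k + 6)*(k + 7))
(s_(k+1) − s_k) − t_k = 12*(k**2 + 8*k + 11)*factorial(k + 2)/((k + 6)*(k + 7))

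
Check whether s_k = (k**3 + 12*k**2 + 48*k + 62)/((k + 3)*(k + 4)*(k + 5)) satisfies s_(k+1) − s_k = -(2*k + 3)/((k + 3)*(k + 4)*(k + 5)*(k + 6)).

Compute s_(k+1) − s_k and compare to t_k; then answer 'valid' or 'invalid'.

s_(k+1) = (48*k + (k + 1)**3 + 12*(k + 1)**2 + 110)/((k + 4)*(k + 5)*(k + 6))
s_(k+1) − s_k = (-2*k - 3)/(k**4 + 18*k**3 + 119*k**2 + 342*k + 360)
(s_(k+1) − s_k) − t_k = 0

Valid: the claim telescopes to t_k.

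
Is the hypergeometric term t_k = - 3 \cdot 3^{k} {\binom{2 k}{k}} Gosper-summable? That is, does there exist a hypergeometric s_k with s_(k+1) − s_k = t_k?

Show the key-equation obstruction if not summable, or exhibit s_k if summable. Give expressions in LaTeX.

t_(k+1)/t_k = 6*(2*k + 1)/(k + 1).
Take A(k)=12*k + 6, B(k)=k + 1, C(k)=1.
Solve (12*k + 6)·f(k+1) − (k)·f(k) = 1.
Bound: deg f ≤ -1.
deg f ≤ -1 is impossible — no certificate.

No — t_k has no hypergeometric antidifference.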